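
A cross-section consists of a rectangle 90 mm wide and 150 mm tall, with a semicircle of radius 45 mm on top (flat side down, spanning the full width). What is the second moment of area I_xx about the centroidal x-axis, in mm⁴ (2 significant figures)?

I_xx ≈ 4.9 × 10⁷ mm⁴

Break the section into simple shapes (no overlaps), measuring from the bottom-left corner of the bounding box.
Rectangular body: 90 × 150, A = 13 500 mm², y = 75 mm, Ī = 25 312 500 mm⁴.
Semicircular cap: semicircle r = 45, A = 3 181 mm², y = 169.1 mm, Ī = 450 072 mm⁴.
Centroid: ȳ = ΣA·y / ΣA = 92.94 mm.
Transfer each piece to the centroidal x-axis using Ī + A·d² with d = y − 92.94:
  rectangular body: d = -17.94 mm → contributes +29 659 132 mm⁴
  semicircular cap: d = 76.15 mm → contributes +18 897 749 mm⁴
Total I = 48 556 881 mm⁴.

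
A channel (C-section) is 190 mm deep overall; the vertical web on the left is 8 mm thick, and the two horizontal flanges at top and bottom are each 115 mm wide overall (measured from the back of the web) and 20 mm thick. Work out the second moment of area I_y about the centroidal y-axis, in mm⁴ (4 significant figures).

Break the section into simple shapes (no overlaps), measuring from the bottom-left corner of the bounding box.
Web: 8 × 190, A = 1 520 mm², x = 4 mm, Ī = 8106.67 mm⁴.
Top flange (beyond web): 107 × 20, A = 2 140 mm², x = 61.5 mm, Ī = 2 041 738 mm⁴.
Bottom flange (beyond web): 107 × 20, A = 2 140 mm², x = 61.5 mm, Ī = 2 041 738 mm⁴.
Centroid: x̄ = ΣA·x / ΣA = 46.431 mm.
Transfer each piece to the centroidal y-axis using Ī + A·d² with d = x − 46.431:
  web: d = -42.431 mm → contributes +2 744 704 mm⁴
  top flange (beyond web): d = 15.069 mm → contributes +2 527 676 mm⁴
  bottom flange (beyond web): d = 15.069 mm → contributes +2 527 676 mm⁴
Total I = 7 800 056 mm⁴.

I_y ≈ 7.800 × 10⁶ mm⁴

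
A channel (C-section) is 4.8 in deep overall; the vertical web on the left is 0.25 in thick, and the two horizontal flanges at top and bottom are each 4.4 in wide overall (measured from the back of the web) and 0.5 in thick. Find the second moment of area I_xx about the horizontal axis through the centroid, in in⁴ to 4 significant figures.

I_xx ≈ 21.57 in⁴

Decompose the section into non-overlapping parts with the origin at the bottom-left of its bounding rectangle.
Web: 0.25 × 4.8, A = 1.2 in², y = 2.4 in, Ī = 2.304 in⁴.
Top flange (beyond web): 4.15 × 0.5, A = 2.075 in², y = 4.55 in, Ī = 0.0432292 in⁴.
Bottom flange (beyond web): 4.15 × 0.5, A = 2.075 in², y = 0.25 in, Ī = 0.0432292 in⁴.
By symmetry the centroid is at mid-height, ȳ = 2.4 in.
Transfer each piece to the horizontal axis through the centroid using Ī + A·d² with d = y − 2.4:
  web: d = 0 in → contributes +2.304 in⁴
  top flange (beyond web): d = 2.15 in → contributes +9.63492 in⁴
  bottom flange (beyond web): d = -2.15 in → contributes +9.63492 in⁴
Total I = 21.5738 in⁴.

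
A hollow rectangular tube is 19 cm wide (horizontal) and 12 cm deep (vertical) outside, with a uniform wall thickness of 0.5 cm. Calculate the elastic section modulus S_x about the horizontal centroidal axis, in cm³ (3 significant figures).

Decompose the section into non-overlapping parts with the origin at the bottom-left of its bounding rectangle.
Outer rectangle: 19 × 12, A = 228 cm², y = 6 cm, Ī = 2 736 cm⁴.
Inner void (subtracted): 18 × 11, A = 198 cm², y = 6 cm, Ī = 1996.5 cm⁴.
By symmetry the centroid is at mid-height, ȳ = 6 cm.
All pieces are centred on the horizontal centroidal axis, so I = ΣĪ (holes subtracted) = 739.5 cm⁴.
Extreme fibre distance c = 6 cm; S = I/c = 123.25 cm³.

S_x ≈ 123 cm³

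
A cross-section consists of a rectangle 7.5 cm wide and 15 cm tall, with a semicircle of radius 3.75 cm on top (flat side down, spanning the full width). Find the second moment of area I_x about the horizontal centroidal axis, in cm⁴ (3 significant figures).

Split into non-overlapping primitives; take the origin at the lower-left of the bounding box.
Rectangular body: 7.5 × 15, A = 112.5 cm², y = 7.5 cm, Ī = 2109.4 cm⁴.
Semicircular cap: semicircle r = 3.75, A = 22.089 cm², y = 16.592 cm, Ī = 21.705 cm⁴.
Centroid: ȳ = ΣA·y / ΣA = 8.9921 cm.
Transfer each piece to the horizontal centroidal axis using Ī + A·d² with d = y − 8.9921:
  rectangular body: d = -1.4921 cm → contributes +2359.9 cm⁴
  semicircular cap: d = 7.5994 cm → contributes +1297.4 cm⁴
Total I = 3657.2 cm⁴.

I_x ≈ 3660 cm⁴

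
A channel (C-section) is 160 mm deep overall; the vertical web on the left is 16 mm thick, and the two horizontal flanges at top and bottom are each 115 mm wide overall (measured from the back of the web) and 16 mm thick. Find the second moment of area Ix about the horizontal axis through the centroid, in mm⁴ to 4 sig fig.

Break the section into simple shapes (no overlaps), measuring from the bottom-left corner of the bounding box.
Web: 16 × 160, A = 2 560 mm², y = 80 mm, Ī = 5 461 333 mm⁴.
Top flange (beyond web): 99 × 16, A = 1 584 mm², y = 152 mm, Ī = 33 792 mm⁴.
Bottom flange (beyond web): 99 × 16, A = 1 584 mm², y = 8 mm, Ī = 33 792 mm⁴.
By symmetry the centroid is at mid-height, ȳ = 80 mm.
Transfer each piece to the horizontal axis through the centroid using Ī + A·d² with d = y − 80:
  web: d = 0 mm → contributes +5 461 333 mm⁴
  top flange (beyond web): d = 72 mm → contributes +8 245 248 mm⁴
  bottom flange (beyond web): d = -72 mm → contributes +8 245 248 mm⁴
Total I = 21 951 829 mm⁴.

Ix ≈ 2.195 × 10⁷ mm⁴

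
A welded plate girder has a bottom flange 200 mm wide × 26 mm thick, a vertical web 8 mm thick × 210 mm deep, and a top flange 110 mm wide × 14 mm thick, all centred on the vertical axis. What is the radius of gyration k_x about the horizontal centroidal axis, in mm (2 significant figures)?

Treat the section as a set of non-overlapping primitives; coordinates are from the bounding-box lower-left.
Bottom plate: 200 × 26, A = 5 200 mm², y = 13 mm, Ī = 292 933 mm⁴.
Web plate: 8 × 210, A = 1 680 mm², y = 131 mm, Ī = 6 174 000 mm⁴.
Top plate: 110 × 14, A = 1 540 mm², y = 243 mm, Ī = 25 153 mm⁴.
Centroid: ȳ = ΣA·y / ΣA = 78.61 mm.
Transfer each piece to the horizontal centroidal axis using Ī + A·d² with d = y − 78.61:
  bottom plate: d = -65.61 mm → contributes +22 677 536 mm⁴
  web plate: d = 52.39 mm → contributes +10 785 037 mm⁴
  top plate: d = 164.4 mm → contributes +41 641 996 mm⁴
Total I = 75 104 569 mm⁴.
Radius of gyration: k = √(I/A) = √(75 104 569 / 8 420) = 94.44 mm.

k_x ≈ 94 mm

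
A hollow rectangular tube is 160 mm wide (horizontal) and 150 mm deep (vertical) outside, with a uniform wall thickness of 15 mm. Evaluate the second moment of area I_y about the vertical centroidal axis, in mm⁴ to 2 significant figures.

I_y ≈ 2.9 × 10⁷ mm⁴

Break the section into simple shapes (no overlaps), measuring from the bottom-left corner of the bounding box.
Outer rectangle: 160 × 150, A = 24 000 mm², x = 80 mm, Ī = 51 200 000 mm⁴.
Inner void (subtracted): 130 × 120, A = 15 600 mm², x = 80 mm, Ī = 21 970 000 mm⁴.
By symmetry the centroid is at mid-width, x̄ = 80 mm.
All pieces are centred on the vertical centroidal axis, so I = ΣĪ (holes subtracted) = 29 230 000 mm⁴.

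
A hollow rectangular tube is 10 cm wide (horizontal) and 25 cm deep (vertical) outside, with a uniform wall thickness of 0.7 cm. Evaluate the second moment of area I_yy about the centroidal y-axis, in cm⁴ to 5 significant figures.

Decompose the section into non-overlapping parts with the origin at the bottom-left of its bounding rectangle.
Outer rectangle: 10 × 25, A = 250 cm², x = 5 cm, Ī = 2083.333 cm⁴.
Inner void (subtracted): 8.6 × 23.6, A = 202.96 cm², x = 5 cm, Ī = 1250.91 cm⁴.
By symmetry the centroid is at mid-width, x̄ = 5 cm.
All pieces are centred on the centroidal y-axis, so I = ΣĪ (holes subtracted) = 832.4232 cm⁴.

I_yy ≈ 832.42 cm⁴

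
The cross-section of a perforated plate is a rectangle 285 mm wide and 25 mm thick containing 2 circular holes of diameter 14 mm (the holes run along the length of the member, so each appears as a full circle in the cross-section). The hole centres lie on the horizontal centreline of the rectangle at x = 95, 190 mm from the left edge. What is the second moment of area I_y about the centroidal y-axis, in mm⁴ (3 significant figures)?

I_y ≈ 4.75 × 10⁷ mm⁴

Split into non-overlapping primitives; take the origin at the lower-left of the bounding box.
Plate: 285 × 25, A = 7 125 mm², x = 142.5 mm, Ī = 48 227 344 mm⁴.
Hole 1 (subtracted): ⌀14, A = 153.94 mm², x = 95 mm, Ī = 1885.7 mm⁴.
Hole 2 (subtracted): ⌀14, A = 153.94 mm², x = 190 mm, Ī = 1885.7 mm⁴.
By symmetry the centroid is at mid-width, x̄ = 142.5 mm.
Transfer each piece to the centroidal y-axis using Ī + A·d² with d = x − 142.5:
  plate: d = 0 mm → contributes +48 227 344 mm⁴
  hole 1: d = -47.5 mm → contributes −349 208 mm⁴
  hole 2: d = 47.5 mm → contributes −349 208 mm⁴
Total I = 47 528 927 mm⁴.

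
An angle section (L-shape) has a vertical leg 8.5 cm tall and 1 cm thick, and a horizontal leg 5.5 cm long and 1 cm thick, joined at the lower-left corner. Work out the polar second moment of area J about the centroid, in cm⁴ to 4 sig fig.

Decompose the section into non-overlapping parts with the origin at the bottom-left of its bounding rectangle.
Vertical leg: 1 × 8.5, A = 8.5 cm², y = 4.25 cm, Ī = 51.1771 cm⁴.
Horizontal leg (remainder): 4.5 × 1, A = 4.5 cm², y = 0.5 cm, Ī = 0.375 cm⁴.
Centroid: ȳ = ΣA·y / ΣA = 2.95192 cm.
Transfer each piece to the centroidal x-axis using Ī + A·d² with d = y − 2.95192:
  vertical leg: d = 1.29808 cm → contributes +65.4996 cm⁴
  horizontal leg (remainder): d = -2.45192 cm → contributes +27.4287 cm⁴
Total I = 92.9283 cm⁴.
For the y-axis: x̄ = 1.45192 cm.
Repeating about the centroidal y-axis gives I_y = 30.5533 cm⁴.
Polar second moment: J = I_x + I_y = 123.482 cm⁴.

J ≈ 123.5 cm⁴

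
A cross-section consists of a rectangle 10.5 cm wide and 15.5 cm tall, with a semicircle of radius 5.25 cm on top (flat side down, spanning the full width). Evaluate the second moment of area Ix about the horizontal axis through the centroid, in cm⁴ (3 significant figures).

Treat the section as a set of non-overlapping primitives; coordinates are from the bounding-box lower-left.
Rectangular body: 10.5 × 15.5, A = 162.75 cm², y = 7.75 cm, Ī = 3258.4 cm⁴.
Semicircular cap: semicircle r = 5.25, A = 43.295 cm², y = 17.728 cm, Ī = 83.381 cm⁴.
Centroid: ȳ = ΣA·y / ΣA = 9.8467 cm.
Transfer each piece to the horizontal axis through the centroid using Ī + A·d² with d = y − 9.8467:
  rectangular body: d = -2.0967 cm → contributes +3973.8 cm⁴
  semicircular cap: d = 7.8815 cm → contributes +2772.8 cm⁴
Total I = 6746.6 cm⁴.

Ix ≈ 6750 cm⁴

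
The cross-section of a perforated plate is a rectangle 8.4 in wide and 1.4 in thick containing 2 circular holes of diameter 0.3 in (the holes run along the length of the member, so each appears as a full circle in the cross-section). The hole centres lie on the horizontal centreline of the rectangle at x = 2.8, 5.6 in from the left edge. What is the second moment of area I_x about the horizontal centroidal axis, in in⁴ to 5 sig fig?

I_x ≈ 1.9200 in⁴

Split into non-overlapping primitives; take the origin at the lower-left of the bounding box.
Plate: 8.4 × 1.4, A = 11.76 in², y = 0.7 in, Ī = 1.9208 in⁴.
Hole 1 (subtracted): ⌀0.3, A = 0.07068583 in², y = 0.7 in, Ī = 0.0003976078 in⁴.
Hole 2 (subtracted): ⌀0.3, A = 0.07068583 in², y = 0.7 in, Ī = 0.0003976078 in⁴.
By symmetry the centroid is at mid-height, ȳ = 0.7 in.
All pieces are centred on the horizontal centroidal axis, so I = ΣĪ (holes subtracted) = 1.920005 in⁴.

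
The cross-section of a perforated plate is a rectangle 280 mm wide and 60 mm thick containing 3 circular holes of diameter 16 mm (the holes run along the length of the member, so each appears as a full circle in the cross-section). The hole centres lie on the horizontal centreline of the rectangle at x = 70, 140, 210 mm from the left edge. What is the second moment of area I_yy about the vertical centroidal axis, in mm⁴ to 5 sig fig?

I_yy ≈ 1.0778 × 10⁸ mm⁴

Split into non-overlapping primitives; take the origin at the lower-left of the bounding box.
Plate: 280 × 60, A = 16 800 mm², x = 140 mm, Ī = 109 760 000 mm⁴.
Hole 1 (subtracted): ⌀16, A = 201.0619 mm², x = 70 mm, Ī = 3216.991 mm⁴.
Hole 2 (subtracted): ⌀16, A = 201.0619 mm², x = 140 mm, Ī = 3216.991 mm⁴.
Hole 3 (subtracted): ⌀16, A = 201.0619 mm², x = 210 mm, Ī = 3216.991 mm⁴.
By symmetry the centroid is at mid-width, x̄ = 140 mm.
Transfer each piece to the vertical centroidal axis using Ī + A·d² with d = x − 140:
  plate: d = 0 mm → contributes +109 760 000 mm⁴
  hole 1: d = -70 mm → contributes −988420.4 mm⁴
  hole 2: d = 0 mm → contributes −3216.991 mm⁴
  hole 3: d = 70 mm → contributes −988420.4 mm⁴
Total I = 107 779 942 mm⁴.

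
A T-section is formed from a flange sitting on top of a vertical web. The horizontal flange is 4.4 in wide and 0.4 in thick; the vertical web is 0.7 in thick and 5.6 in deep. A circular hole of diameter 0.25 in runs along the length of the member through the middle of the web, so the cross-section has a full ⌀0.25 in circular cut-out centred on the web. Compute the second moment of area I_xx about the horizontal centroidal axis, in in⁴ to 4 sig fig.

I_xx ≈ 21.16 in⁴

Break the section into simple shapes (no overlaps), measuring from the bottom-left corner of the bounding box.
Flange: 4.4 × 0.4, A = 1.76 in², y = 5.8 in, Ī = 0.0234667 in⁴.
Web: 0.7 × 5.6, A = 3.92 in², y = 2.8 in, Ī = 10.2443 in⁴.
Hole (subtracted): ⌀0.25, A = 0.0490874 in², y = 2.8 in, Ī = 0.000191748 in⁴.
Centroid: ȳ = ΣA·y / ΣA = 3.73768 in.
Transfer each piece to the horizontal centroidal axis using Ī + A·d² with d = y − 3.73768:
  flange: d = 2.06232 in → contributes +7.50903 in⁴
  web: d = -0.937681 in → contributes +13.6909 in⁴
  hole: d = -0.937681 in → contributes −0.0433516 in⁴
Total I = 21.1566 in⁴.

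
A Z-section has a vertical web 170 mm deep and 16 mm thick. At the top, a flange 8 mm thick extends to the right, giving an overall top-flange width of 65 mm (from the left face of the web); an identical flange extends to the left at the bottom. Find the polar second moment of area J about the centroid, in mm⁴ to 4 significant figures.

Break the section into simple shapes (no overlaps), measuring from the bottom-left corner of the bounding box.
Web: 16 × 170, A = 2 720 mm², y = 85 mm, Ī = 6 550 667 mm⁴.
Top flange (beyond web): 49 × 8, A = 392 mm², y = 166 mm, Ī = 2090.67 mm⁴.
Bottom flange (beyond web): 49 × 8, A = 392 mm², y = 4 mm, Ī = 2090.67 mm⁴.
Centroid: ȳ = ΣA·y / ΣA = 85 mm.
Transfer each piece to the centroidal x-axis using Ī + A·d² with d = y − 85:
  web: d = 0 mm → contributes +6 550 667 mm⁴
  top flange (beyond web): d = 81 mm → contributes +2 574 003 mm⁴
  bottom flange (beyond web): d = -81 mm → contributes +2 574 003 mm⁴
Total I = 11 698 672 mm⁴.
For the y-axis: x̄ = 57 mm.
Repeating about the centroidal y-axis gives I_y = 1 042 992 mm⁴.
Polar second moment: J = I_x + I_y = 12 741 664 mm⁴.

J ≈ 1.274 × 10⁷ mm⁴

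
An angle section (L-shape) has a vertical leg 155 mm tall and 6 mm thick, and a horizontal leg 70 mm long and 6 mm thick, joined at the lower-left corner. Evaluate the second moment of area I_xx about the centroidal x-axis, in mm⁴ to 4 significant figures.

I_xx ≈ 3.372 × 10⁶ mm⁴

Decompose the section into non-overlapping parts with the origin at the bottom-left of its bounding rectangle.
Vertical leg: 6 × 155, A = 930 mm², y = 77.5 mm, Ī = 1 861 938 mm⁴.
Horizontal leg (remainder): 64 × 6, A = 384 mm², y = 3 mm, Ī = 1 152 mm⁴.
Centroid: ȳ = ΣA·y / ΣA = 55.7283 mm.
Transfer each piece to the centroidal x-axis using Ī + A·d² with d = y − 55.7283:
  vertical leg: d = 21.7717 mm → contributes +2 302 764 mm⁴
  horizontal leg (remainder): d = -52.7283 mm → contributes +1 068 777 mm⁴
Total I = 3 371 541 mm⁴.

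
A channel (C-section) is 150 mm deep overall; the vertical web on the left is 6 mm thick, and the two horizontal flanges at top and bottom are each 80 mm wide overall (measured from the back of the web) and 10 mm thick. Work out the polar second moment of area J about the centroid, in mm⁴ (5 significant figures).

J ≈ 1.0525 × 10⁷ mm⁴

Split into non-overlapping primitives; take the origin at the lower-left of the bounding box.
Web: 6 × 150, A = 900 mm², y = 75 mm, Ī = 1 687 500 mm⁴.
Top flange (beyond web): 74 × 10, A = 740 mm², y = 145 mm, Ī = 6166.667 mm⁴.
Bottom flange (beyond web): 74 × 10, A = 740 mm², y = 5 mm, Ī = 6166.667 mm⁴.
By symmetry the centroid is at mid-height, ȳ = 75 mm.
Transfer each piece to the centroidal x-axis using Ī + A·d² with d = y − 75:
  web: d = 0 mm → contributes +1 687 500 mm⁴
  top flange (beyond web): d = 70 mm → contributes +3 632 167 mm⁴
  bottom flange (beyond web): d = -70 mm → contributes +3 632 167 mm⁴
Total I = 8 951 833 mm⁴.
For the y-axis: x̄ = 27.87395 mm.
Repeating about the centroidal y-axis gives I_y = 1 573 536 mm⁴.
Polar second moment: J = I_x + I_y = 10 525 369 mm⁴.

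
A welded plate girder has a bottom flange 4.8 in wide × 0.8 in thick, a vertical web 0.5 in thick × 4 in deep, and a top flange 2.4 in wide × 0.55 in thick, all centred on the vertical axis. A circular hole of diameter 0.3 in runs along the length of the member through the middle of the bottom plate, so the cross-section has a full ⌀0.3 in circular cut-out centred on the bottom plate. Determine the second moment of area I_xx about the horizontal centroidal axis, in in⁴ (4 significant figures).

I_xx ≈ 26.30 in⁴

Break the section into simple shapes (no overlaps), measuring from the bottom-left corner of the bounding box.
Bottom plate: 4.8 × 0.8, A = 3.84 in², y = 0.4 in, Ī = 0.2048 in⁴.
Web plate: 0.5 × 4, A = 2 in², y = 2.8 in, Ī = 2.66667 in⁴.
Top plate: 2.4 × 0.55, A = 1.32 in², y = 5.075 in, Ī = 0.033275 in⁴.
Hole (subtracted): ⌀0.3, A = 0.0706858 in², y = 0.4 in, Ī = 0.000397608 in⁴.
Centroid: ȳ = ΣA·y / ΣA = 1.94754 in.
Transfer each piece to the horizontal centroidal axis using Ī + A·d² with d = y − 1.94754:
  bottom plate: d = -1.54754 in → contributes +9.40114 in⁴
  web plate: d = 0.85246 in → contributes +4.12004 in⁴
  top plate: d = 3.12746 in → contributes +12.9442 in⁴
  hole: d = -1.54754 in → contributes −0.169682 in⁴
Total I = 26.2957 in⁴.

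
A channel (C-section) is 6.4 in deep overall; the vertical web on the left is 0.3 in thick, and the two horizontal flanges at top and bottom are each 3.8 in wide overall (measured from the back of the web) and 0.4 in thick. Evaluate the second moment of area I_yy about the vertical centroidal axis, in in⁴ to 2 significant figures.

Break the section into simple shapes (no overlaps), measuring from the bottom-left corner of the bounding box.
Web: 0.3 × 6.4, A = 1.92 in², x = 0.15 in, Ī = 0.0144 in⁴.
Top flange (beyond web): 3.5 × 0.4, A = 1.4 in², x = 2.05 in, Ī = 1.429 in⁴.
Bottom flange (beyond web): 3.5 × 0.4, A = 1.4 in², x = 2.05 in, Ī = 1.429 in⁴.
Centroid: x̄ = ΣA·x / ΣA = 1.277 in.
Transfer each piece to the vertical centroidal axis using Ī + A·d² with d = x − 1.277:
  web: d = -1.127 in → contributes +2.454 in⁴
  top flange (beyond web): d = 0.7729 in → contributes +2.265 in⁴
  bottom flange (beyond web): d = 0.7729 in → contributes +2.265 in⁴
Total I = 6.984 in⁴.

I_yy ≈ 7.0 in⁴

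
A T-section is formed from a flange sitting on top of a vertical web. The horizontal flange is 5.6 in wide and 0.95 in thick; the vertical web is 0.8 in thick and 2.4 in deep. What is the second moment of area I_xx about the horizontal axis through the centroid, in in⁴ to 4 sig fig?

I_xx ≈ 5.280 in⁴

Treat the section as a set of non-overlapping primitives; coordinates are from the bounding-box lower-left.
Flange: 5.6 × 0.95, A = 5.32 in², y = 2.875 in, Ī = 0.400108 in⁴.
Web: 0.8 × 2.4, A = 1.92 in², y = 1.2 in, Ī = 0.9216 in⁴.
Centroid: ȳ = ΣA·y / ΣA = 2.4308 in.
Transfer each piece to the horizontal axis through the centroid using Ī + A·d² with d = y − 2.4308:
  flange: d = 0.444199 in → contributes +1.44981 in⁴
  web: d = -1.2308 in → contributes +3.83015 in⁴
Total I = 5.27996 in⁴.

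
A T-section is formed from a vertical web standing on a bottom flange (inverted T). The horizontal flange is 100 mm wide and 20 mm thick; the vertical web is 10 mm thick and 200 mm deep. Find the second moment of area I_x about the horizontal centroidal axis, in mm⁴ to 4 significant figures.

I_x ≈ 1.883 × 10⁷ mm⁴

Break the section into simple shapes (no overlaps), measuring from the bottom-left corner of the bounding box.
Flange: 100 × 20, A = 2 000 mm², y = 10 mm, Ī = 66666.7 mm⁴.
Web: 10 × 200, A = 2 000 mm², y = 120 mm, Ī = 6 666 667 mm⁴.
Centroid: ȳ = ΣA·y / ΣA = 65 mm.
Transfer each piece to the horizontal centroidal axis using Ī + A·d² with d = y − 65:
  flange: d = -55 mm → contributes +6 116 667 mm⁴
  web: d = 55 mm → contributes +12 716 667 mm⁴
Total I = 18 833 333 mm⁴.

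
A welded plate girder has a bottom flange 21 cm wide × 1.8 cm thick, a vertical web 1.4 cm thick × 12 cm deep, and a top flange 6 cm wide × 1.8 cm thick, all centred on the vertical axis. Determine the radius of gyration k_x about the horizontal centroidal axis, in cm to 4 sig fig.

k_x ≈ 5.527 cm

Decompose the section into non-overlapping parts with the origin at the bottom-left of its bounding rectangle.
Bottom plate: 21 × 1.8, A = 37.8 cm², y = 0.9 cm, Ī = 10.206 cm⁴.
Web plate: 1.4 × 12, A = 16.8 cm², y = 7.8 cm, Ī = 201.6 cm⁴.
Top plate: 6 × 1.8, A = 10.8 cm², y = 14.7 cm, Ī = 2.916 cm⁴.
Centroid: ȳ = ΣA·y / ΣA = 4.95138 cm.
Transfer each piece to the horizontal centroidal axis using Ī + A·d² with d = y − 4.95138:
  bottom plate: d = -4.05138 cm → contributes +630.642 cm⁴
  web plate: d = 2.84862 cm → contributes +337.926 cm⁴
  top plate: d = 9.74862 cm → contributes +1029.3 cm⁴
Total I = 1997.87 cm⁴.
Radius of gyration: k = √(I/A) = √(1997.87 / 65.4) = 5.52707 cm.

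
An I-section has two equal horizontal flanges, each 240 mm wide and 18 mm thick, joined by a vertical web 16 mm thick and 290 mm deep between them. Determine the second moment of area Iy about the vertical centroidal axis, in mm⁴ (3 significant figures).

Iy ≈ 4.16 × 10⁷ mm⁴

Treat the section as a set of non-overlapping primitives; coordinates are from the bounding-box lower-left.
Bottom flange: 240 × 18, A = 4 320 mm², x = 120 mm, Ī = 20 736 000 mm⁴.
Web: 16 × 290, A = 4 640 mm², x = 120 mm, Ī = 98 987 mm⁴.
Top flange: 240 × 18, A = 4 320 mm², x = 120 mm, Ī = 20 736 000 mm⁴.
By symmetry the centroid is at mid-width, x̄ = 120 mm.
All pieces are centred on the vertical centroidal axis, so I = ΣĪ = 41 570 987 mm⁴.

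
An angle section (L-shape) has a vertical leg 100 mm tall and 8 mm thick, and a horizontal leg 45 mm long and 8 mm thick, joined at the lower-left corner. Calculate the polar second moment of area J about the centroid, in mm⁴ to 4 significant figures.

J ≈ 1.273 × 10⁶ mm⁴

Decompose the section into non-overlapping parts with the origin at the bottom-left of its bounding rectangle.
Vertical leg: 8 × 100, A = 800 mm², y = 50 mm, Ī = 666 667 mm⁴.
Horizontal leg (remainder): 37 × 8, A = 296 mm², y = 4 mm, Ī = 1578.67 mm⁴.
Centroid: ȳ = ΣA·y / ΣA = 37.5766 mm.
Transfer each piece to the centroidal x-axis using Ī + A·d² with d = y − 37.5766:
  vertical leg: d = 12.4234 mm → contributes +790 139 mm⁴
  horizontal leg (remainder): d = -33.5766 mm → contributes +335 286 mm⁴
Total I = 1 125 425 mm⁴.
For the y-axis: x̄ = 10.0766 mm.
Repeating about the centroidal y-axis gives I_y = 147 415 mm⁴.
Polar second moment: J = I_x + I_y = 1 272 840 mm⁴.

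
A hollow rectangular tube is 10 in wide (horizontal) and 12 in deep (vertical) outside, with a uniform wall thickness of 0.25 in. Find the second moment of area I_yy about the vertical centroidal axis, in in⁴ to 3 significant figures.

I_yy ≈ 178 in⁴

Split into non-overlapping primitives; take the origin at the lower-left of the bounding box.
Outer rectangle: 10 × 12, A = 120 in², x = 5 in, Ī = 1 000 in⁴.
Inner void (subtracted): 9.5 × 11.5, A = 109.25 in², x = 5 in, Ī = 821.65 in⁴.
By symmetry the centroid is at mid-width, x̄ = 5 in.
All pieces are centred on the vertical centroidal axis, so I = ΣĪ (holes subtracted) = 178.35 in⁴.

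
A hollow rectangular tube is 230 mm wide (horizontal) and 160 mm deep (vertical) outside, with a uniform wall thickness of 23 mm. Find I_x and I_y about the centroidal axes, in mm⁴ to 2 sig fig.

Split into non-overlapping primitives; take the origin at the lower-left of the bounding box.
Outer rectangle: 230 × 160, A = 36 800 mm², y = 80 mm, Ī = 78 506 667 mm⁴.
Inner void (subtracted): 184 × 114, A = 20 976 mm², y = 80 mm, Ī = 22 717 008 mm⁴.
By symmetry the centroid is at mid-height, ȳ = 80 mm.
All pieces are centred on the centroidal x-axis, so I = ΣĪ (holes subtracted) = 55 789 659 mm⁴.
Repeating about the centroidal y-axis gives I_y = 103 046 379 mm⁴.

I_x ≈ 5.6 × 10⁷ mm⁴, I_y ≈ 1.0 × 10⁸ mm⁴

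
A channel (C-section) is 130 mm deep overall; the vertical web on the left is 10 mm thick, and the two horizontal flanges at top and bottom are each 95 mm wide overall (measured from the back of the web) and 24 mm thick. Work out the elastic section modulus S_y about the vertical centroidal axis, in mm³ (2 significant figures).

Decompose the section into non-overlapping parts with the origin at the bottom-left of its bounding rectangle.
Web: 10 × 130, A = 1 300 mm², x = 5 mm, Ī = 10 833 mm⁴.
Top flange (beyond web): 85 × 24, A = 2 040 mm², x = 52.5 mm, Ī = 1 228 250 mm⁴.
Bottom flange (beyond web): 85 × 24, A = 2 040 mm², x = 52.5 mm, Ī = 1 228 250 mm⁴.
Centroid: x̄ = ΣA·x / ΣA = 41.02 mm.
Transfer each piece to the vertical centroidal axis using Ī + A·d² with d = x − 41.02:
  web: d = -36.02 mm → contributes +1 697 722 mm⁴
  top flange (beyond web): d = 11.48 mm → contributes +1 496 994 mm⁴
  bottom flange (beyond web): d = 11.48 mm → contributes +1 496 994 mm⁴
Total I = 4 691 711 mm⁴.
Extreme fibre distance c = 53.98 mm; S = I/c = 86 919 mm³.

S_y ≈ 8.7 × 10⁴ mm³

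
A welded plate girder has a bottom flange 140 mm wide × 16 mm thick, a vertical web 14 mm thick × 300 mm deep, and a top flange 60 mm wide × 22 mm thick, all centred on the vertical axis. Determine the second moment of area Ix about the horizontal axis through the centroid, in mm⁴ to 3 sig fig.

Split into non-overlapping primitives; take the origin at the lower-left of the bounding box.
Bottom plate: 140 × 16, A = 2 240 mm², y = 8 mm, Ī = 47 787 mm⁴.
Web plate: 14 × 300, A = 4 200 mm², y = 166 mm, Ī = 31 500 000 mm⁴.
Top plate: 60 × 22, A = 1 320 mm², y = 327 mm, Ī = 53 240 mm⁴.
Centroid: ȳ = ΣA·y / ΣA = 147.78 mm.
Transfer each piece to the horizontal axis through the centroid using Ī + A·d² with d = y − 147.78:
  bottom plate: d = -139.78 mm → contributes +43 812 878 mm⁴
  web plate: d = 18.222 mm → contributes +32 894 520 mm⁴
  top plate: d = 179.22 mm → contributes +42 452 168 mm⁴
Total I = 119 159 565 mm⁴.

Ix ≈ 1.19 × 10⁸ mm⁴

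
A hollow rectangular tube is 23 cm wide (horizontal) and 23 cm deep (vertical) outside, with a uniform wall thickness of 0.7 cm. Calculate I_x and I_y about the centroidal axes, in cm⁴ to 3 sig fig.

I_x ≈ 5180 cm⁴, I_y ≈ 5180 cm⁴

Split into non-overlapping primitives; take the origin at the lower-left of the bounding box.
Outer rectangle: 23 × 23, A = 529 cm², y = 11.5 cm, Ī = 23 320 cm⁴.
Inner void (subtracted): 21.6 × 21.6, A = 466.56 cm², y = 11.5 cm, Ī = 18 140 cm⁴.
By symmetry the centroid is at mid-height, ȳ = 11.5 cm.
All pieces are centred on the centroidal x-axis, so I = ΣĪ (holes subtracted) = 5180.2 cm⁴.
Repeating about the centroidal y-axis gives I_y = 5180.2 cm⁴.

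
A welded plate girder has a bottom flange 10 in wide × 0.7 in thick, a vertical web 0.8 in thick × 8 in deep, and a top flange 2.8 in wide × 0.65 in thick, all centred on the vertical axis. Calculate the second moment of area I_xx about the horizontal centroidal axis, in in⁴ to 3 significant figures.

Treat the section as a set of non-overlapping primitives; coordinates are from the bounding-box lower-left.
Bottom plate: 10 × 0.7, A = 7 in², y = 0.35 in, Ī = 0.28583 in⁴.
Web plate: 0.8 × 8, A = 6.4 in², y = 4.7 in, Ī = 34.133 in⁴.
Top plate: 2.8 × 0.65, A = 1.82 in², y = 9.025 in, Ī = 0.064079 in⁴.
Centroid: ȳ = ΣA·y / ΣA = 3.2165 in.
Transfer each piece to the horizontal centroidal axis using Ī + A·d² with d = y − 3.2165:
  bottom plate: d = -2.8665 in → contributes +57.805 in⁴
  web plate: d = 1.4835 in → contributes +48.218 in⁴
  top plate: d = 5.8085 in → contributes +61.468 in⁴
Total I = 167.49 in⁴.

I_xx ≈ 167 in⁴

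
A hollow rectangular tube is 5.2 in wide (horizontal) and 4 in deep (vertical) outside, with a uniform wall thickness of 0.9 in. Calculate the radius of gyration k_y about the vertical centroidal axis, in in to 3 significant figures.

k_y ≈ 1.73 in

Decompose the section into non-overlapping parts with the origin at the bottom-left of its bounding rectangle.
Outer rectangle: 5.2 × 4, A = 20.8 in², x = 2.6 in, Ī = 46.869 in⁴.
Inner void (subtracted): 3.4 × 2.2, A = 7.48 in², x = 2.6 in, Ī = 7.2057 in⁴.
By symmetry the centroid is at mid-width, x̄ = 2.6 in.
All pieces are centred on the vertical centroidal axis, so I = ΣĪ (holes subtracted) = 39.664 in⁴.
Radius of gyration: k = √(I/A) = √(39.664 / 13.32) = 1.7256 in.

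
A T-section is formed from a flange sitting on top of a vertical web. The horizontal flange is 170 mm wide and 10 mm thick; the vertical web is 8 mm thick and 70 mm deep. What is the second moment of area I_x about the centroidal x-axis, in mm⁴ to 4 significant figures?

I_x ≈ 9.168 × 10⁵ mm⁴

Break the section into simple shapes (no overlaps), measuring from the bottom-left corner of the bounding box.
Flange: 170 × 10, A = 1 700 mm², y = 75 mm, Ī = 14166.7 mm⁴.
Web: 8 × 70, A = 560 mm², y = 35 mm, Ī = 228 667 mm⁴.
Centroid: ȳ = ΣA·y / ΣA = 65.0885 mm.
Transfer each piece to the centroidal x-axis using Ī + A·d² with d = y − 65.0885:
  flange: d = 9.9115 mm → contributes +181 171 mm⁴
  web: d = -30.0885 mm → contributes +735 645 mm⁴
Total I = 916 816 mm⁴.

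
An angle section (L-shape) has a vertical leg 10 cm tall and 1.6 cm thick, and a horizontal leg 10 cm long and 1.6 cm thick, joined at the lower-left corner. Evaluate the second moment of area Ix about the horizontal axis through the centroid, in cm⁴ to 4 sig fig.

Ix ≈ 265.0 cm⁴

Break the section into simple shapes (no overlaps), measuring from the bottom-left corner of the bounding box.
Vertical leg: 1.6 × 10, A = 16 cm², y = 5 cm, Ī = 133.333 cm⁴.
Horizontal leg (remainder): 8.4 × 1.6, A = 13.44 cm², y = 0.8 cm, Ī = 2.8672 cm⁴.
Centroid: ȳ = ΣA·y / ΣA = 3.08261 cm.
Transfer each piece to the horizontal axis through the centroid using Ī + A·d² with d = y − 3.08261:
  vertical leg: d = 1.91739 cm → contributes +192.156 cm⁴
  horizontal leg (remainder): d = -2.28261 cm → contributes +72.8937 cm⁴
Total I = 265.049 cm⁴.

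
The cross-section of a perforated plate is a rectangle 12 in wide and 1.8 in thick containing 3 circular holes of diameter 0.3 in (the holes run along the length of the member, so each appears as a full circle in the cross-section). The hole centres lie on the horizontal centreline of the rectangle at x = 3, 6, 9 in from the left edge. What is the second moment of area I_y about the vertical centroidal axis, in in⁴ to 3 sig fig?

Break the section into simple shapes (no overlaps), measuring from the bottom-left corner of the bounding box.
Plate: 12 × 1.8, A = 21.6 in², x = 6 in, Ī = 259.2 in⁴.
Hole 1 (subtracted): ⌀0.3, A = 0.070686 in², x = 3 in, Ī = 0.00039761 in⁴.
Hole 2 (subtracted): ⌀0.3, A = 0.070686 in², x = 6 in, Ī = 0.00039761 in⁴.
Hole 3 (subtracted): ⌀0.3, A = 0.070686 in², x = 9 in, Ī = 0.00039761 in⁴.
By symmetry the centroid is at mid-width, x̄ = 6 in.
Transfer each piece to the vertical centroidal axis using Ī + A·d² with d = x − 6:
  plate: d = 0 in → contributes +259.2 in⁴
  hole 1: d = -3 in → contributes −0.63657 in⁴
  hole 2: d = 0 in → contributes −0.00039761 in⁴
  hole 3: d = 3 in → contributes −0.63657 in⁴
Total I = 257.93 in⁴.

I_y ≈ 258 in⁴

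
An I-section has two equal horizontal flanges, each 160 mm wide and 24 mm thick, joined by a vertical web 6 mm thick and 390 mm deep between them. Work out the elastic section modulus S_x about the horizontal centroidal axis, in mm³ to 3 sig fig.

S_x ≈ 1.64 × 10⁶ mm³

Break the section into simple shapes (no overlaps), measuring from the bottom-left corner of the bounding box.
Bottom flange: 160 × 24, A = 3 840 mm², y = 12 mm, Ī = 184 320 mm⁴.
Web: 6 × 390, A = 2 340 mm², y = 219 mm, Ī = 29 659 500 mm⁴.
Top flange: 160 × 24, A = 3 840 mm², y = 426 mm, Ī = 184 320 mm⁴.
By symmetry the centroid is at mid-height, ȳ = 219 mm.
Transfer each piece to the horizontal centroidal axis using Ī + A·d² with d = y − 219:
  bottom flange: d = -207 mm → contributes +164 724 480 mm⁴
  web: d = 0 mm → contributes +29 659 500 mm⁴
  top flange: d = 207 mm → contributes +164 724 480 mm⁴
Total I = 359 108 460 mm⁴.
Extreme fibre distance c = 219 mm; S = I/c = 1 639 765 mm³.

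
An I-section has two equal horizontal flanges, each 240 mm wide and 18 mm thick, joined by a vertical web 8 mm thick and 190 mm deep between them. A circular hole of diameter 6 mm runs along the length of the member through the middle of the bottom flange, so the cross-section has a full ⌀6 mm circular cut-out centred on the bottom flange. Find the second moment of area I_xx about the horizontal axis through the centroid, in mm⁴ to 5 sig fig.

I_xx ≈ 9.7949 × 10⁷ mm⁴

Split into non-overlapping primitives; take the origin at the lower-left of the bounding box.
Bottom flange: 240 × 18, A = 4 320 mm², y = 9 mm, Ī = 116 640 mm⁴.
Web: 8 × 190, A = 1 520 mm², y = 113 mm, Ī = 4 572 667 mm⁴.
Top flange: 240 × 18, A = 4 320 mm², y = 217 mm, Ī = 116 640 mm⁴.
Hole (subtracted): ⌀6, A = 28.27433 mm², y = 9 mm, Ī = 63.61725 mm⁴.
Centroid: ȳ = ΣA·y / ΣA = 113.2902 mm.
Transfer each piece to the horizontal axis through the centroid using Ī + A·d² with d = y − 113.2902:
  bottom flange: d = -104.2902 mm → contributes +47 102 913 mm⁴
  web: d = -0.29023 mm → contributes +4 572 795 mm⁴
  top flange: d = 103.7098 mm → contributes +46 581 335 mm⁴
  hole: d = -104.2902 mm → contributes −307588.1 mm⁴
Total I = 97 949 454 mm⁴.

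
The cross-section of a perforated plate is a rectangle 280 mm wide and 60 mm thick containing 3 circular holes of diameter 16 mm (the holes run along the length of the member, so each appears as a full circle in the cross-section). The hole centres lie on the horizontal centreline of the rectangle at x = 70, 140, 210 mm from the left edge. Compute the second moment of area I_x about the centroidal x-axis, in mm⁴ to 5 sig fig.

I_x ≈ 5.0303 × 10⁶ mm⁴

Break the section into simple shapes (no overlaps), measuring from the bottom-left corner of the bounding box.
Plate: 280 × 60, A = 16 800 mm², y = 30 mm, Ī = 5 040 000 mm⁴.
Hole 1 (subtracted): ⌀16, A = 201.0619 mm², y = 30 mm, Ī = 3216.991 mm⁴.
Hole 2 (subtracted): ⌀16, A = 201.0619 mm², y = 30 mm, Ī = 3216.991 mm⁴.
Hole 3 (subtracted): ⌀16, A = 201.0619 mm², y = 30 mm, Ī = 3216.991 mm⁴.
By symmetry the centroid is at mid-height, ȳ = 30 mm.
All pieces are centred on the centroidal x-axis, so I = ΣĪ (holes subtracted) = 5 030 349 mm⁴.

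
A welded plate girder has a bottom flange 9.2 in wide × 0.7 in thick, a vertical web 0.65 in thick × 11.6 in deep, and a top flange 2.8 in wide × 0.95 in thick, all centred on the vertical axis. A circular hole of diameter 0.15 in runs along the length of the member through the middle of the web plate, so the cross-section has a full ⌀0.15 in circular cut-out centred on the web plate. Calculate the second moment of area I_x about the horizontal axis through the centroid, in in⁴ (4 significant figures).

Split into non-overlapping primitives; take the origin at the lower-left of the bounding box.
Bottom plate: 9.2 × 0.7, A = 6.44 in², y = 0.35 in, Ī = 0.262967 in⁴.
Web plate: 0.65 × 11.6, A = 7.54 in², y = 6.5 in, Ī = 84.5485 in⁴.
Top plate: 2.8 × 0.95, A = 2.66 in², y = 12.775 in, Ī = 0.200054 in⁴.
Hole (subtracted): ⌀0.15, A = 0.0176715 in², y = 6.5 in, Ī = 0.0000248505 in⁴.
Centroid: ȳ = ΣA·y / ΣA = 5.12146 in.
Transfer each piece to the horizontal axis through the centroid using Ī + A·d² with d = y − 5.12146:
  bottom plate: d = -4.77146 in → contributes +146.882 in⁴
  web plate: d = 1.37854 in → contributes +98.8773 in⁴
  top plate: d = 7.65354 in → contributes +156.014 in⁴
  hole: d = 1.37854 in → contributes −0.0336071 in⁴
Total I = 401.739 in⁴.

I_x ≈ 401.7 in⁴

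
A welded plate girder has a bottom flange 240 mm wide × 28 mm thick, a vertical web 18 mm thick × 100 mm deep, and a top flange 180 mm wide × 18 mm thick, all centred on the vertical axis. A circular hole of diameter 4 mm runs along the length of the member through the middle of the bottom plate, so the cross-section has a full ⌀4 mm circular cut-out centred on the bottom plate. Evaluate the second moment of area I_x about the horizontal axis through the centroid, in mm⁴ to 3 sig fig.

I_x ≈ 3.60 × 10⁷ mm⁴

Treat the section as a set of non-overlapping primitives; coordinates are from the bounding-box lower-left.
Bottom plate: 240 × 28, A = 6 720 mm², y = 14 mm, Ī = 439 040 mm⁴.
Web plate: 18 × 100, A = 1 800 mm², y = 78 mm, Ī = 1 500 000 mm⁴.
Top plate: 180 × 18, A = 3 240 mm², y = 137 mm, Ī = 87 480 mm⁴.
Hole (subtracted): ⌀4, A = 12.566 mm², y = 14 mm, Ī = 12.566 mm⁴.
Centroid: ȳ = ΣA·y / ΣA = 57.73 mm.
Transfer each piece to the horizontal axis through the centroid using Ī + A·d² with d = y − 57.73:
  bottom plate: d = -43.73 mm → contributes +13 290 019 mm⁴
  web plate: d = 20.27 mm → contributes +2 239 542 mm⁴
  top plate: d = 79.27 mm → contributes +20 446 568 mm⁴
  hole: d = -43.73 mm → contributes −24 044 mm⁴
Total I = 35 952 085 mm⁴.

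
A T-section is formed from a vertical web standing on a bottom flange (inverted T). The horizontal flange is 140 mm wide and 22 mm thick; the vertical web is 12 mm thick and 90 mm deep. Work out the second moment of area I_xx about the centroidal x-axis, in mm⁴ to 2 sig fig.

I_xx ≈ 3.4 × 10⁶ mm⁴

Treat the section as a set of non-overlapping primitives; coordinates are from the bounding-box lower-left.
Flange: 140 × 22, A = 3 080 mm², y = 11 mm, Ī = 124 227 mm⁴.
Web: 12 × 90, A = 1 080 mm², y = 67 mm, Ī = 729 000 mm⁴.
Centroid: ȳ = ΣA·y / ΣA = 25.54 mm.
Transfer each piece to the centroidal x-axis using Ī + A·d² with d = y − 25.54:
  flange: d = -14.54 mm → contributes +775 237 mm⁴
  web: d = 41.46 mm → contributes +2 585 584 mm⁴
Total I = 3 360 821 mm⁴.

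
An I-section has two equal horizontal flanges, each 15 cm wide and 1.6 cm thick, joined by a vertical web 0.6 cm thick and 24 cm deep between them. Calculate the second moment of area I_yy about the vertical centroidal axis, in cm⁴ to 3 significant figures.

Break the section into simple shapes (no overlaps), measuring from the bottom-left corner of the bounding box.
Bottom flange: 15 × 1.6, A = 24 cm², x = 7.5 cm, Ī = 450 cm⁴.
Web: 0.6 × 24, A = 14.4 cm², x = 7.5 cm, Ī = 0.432 cm⁴.
Top flange: 15 × 1.6, A = 24 cm², x = 7.5 cm, Ī = 450 cm⁴.
By symmetry the centroid is at mid-width, x̄ = 7.5 cm.
All pieces are centred on the vertical centroidal axis, so I = ΣĪ = 900.43 cm⁴.

I_yy ≈ 900 cm⁴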